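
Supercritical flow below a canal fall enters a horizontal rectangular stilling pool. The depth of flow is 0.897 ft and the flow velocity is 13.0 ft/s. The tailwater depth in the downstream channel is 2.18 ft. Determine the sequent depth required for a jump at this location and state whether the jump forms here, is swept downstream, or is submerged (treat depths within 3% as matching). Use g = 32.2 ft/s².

y₂ = 2.65 ft; the jump is swept downstream

Fr₁ = V₁/√(g·y₁) = 13.0/√(32.2×0.897) = 2.42.
By Bélanger, y₂/y₁ = ½[√(1 + 8Fr₁²) − 1] = ½[√47.81 − 1] = 2.96.
y₂ = 2.96 × 0.897 = 2.65 ft.
Tailwater y_tw = 2.18 ft: y_tw < y₂, so the jump is swept downstream.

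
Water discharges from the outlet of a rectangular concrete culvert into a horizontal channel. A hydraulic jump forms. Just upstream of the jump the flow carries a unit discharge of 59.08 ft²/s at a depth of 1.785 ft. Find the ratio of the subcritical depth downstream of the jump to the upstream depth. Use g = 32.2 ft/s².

V₁ = q/y₁ = 59.08/1.785 = 33.10 ft/s. Fr₁ = V₁/√(g·y₁) = 33.10/√(32.2×1.785) = 4.366.
From the momentum equation for a rectangular channel, y₂/y₁ = ½[√(1 + 8Fr₁²) − 1] = ½[√153.48 − 1] = 5.694.

y₂/y₁ = 5.694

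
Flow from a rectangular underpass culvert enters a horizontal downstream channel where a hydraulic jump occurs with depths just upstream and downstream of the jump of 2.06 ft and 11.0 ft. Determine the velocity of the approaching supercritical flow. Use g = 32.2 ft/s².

For a rectangular channel the momentum equation gives q² = ½·g·y₁·y₂·(y₁ + y₂) = ½×32.2×2.06×11.0×13.1 = 4765.
q = √4765 = 69.0 ft²/s.
V₁ = q/y₁ = 69.0/2.06 = 33.5 ft/s.

V₁ = 33.5 ft/s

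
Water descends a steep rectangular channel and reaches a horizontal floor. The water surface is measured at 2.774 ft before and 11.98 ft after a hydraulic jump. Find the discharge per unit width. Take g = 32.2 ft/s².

q = 88.85 ft²/s

For a rectangular channel the momentum equation gives q² = ½·g·y₁·y₂·(y₁ + y₂) = ½×32.2×2.774×11.98×14.75 = 7894.
q = √7894 = 88.85 ft²/s.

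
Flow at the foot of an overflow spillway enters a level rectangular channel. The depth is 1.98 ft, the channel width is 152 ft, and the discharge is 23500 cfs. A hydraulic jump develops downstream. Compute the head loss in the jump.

ΔE = 69.7 ft

q = Q/b = 23500/152 = 155 ft²/s; V₁ = q/y₁ = 78.1 ft/s. Fr₁ = V₁/√(g·y₁) = 9.78.
Bélanger equation: y₂/y₁ = ½[√(1 + 8Fr₁²) − 1] = ½[√766.0 − 1] = 13.3.
y₂ = 13.3 × 1.98 = 26.4 ft.
V₂ = q/y₂ = 155/26.4 = 5.85 ft/s. E₁ = y₁ + V₁²/2g = 96.7 ft; E₂ = y₂ + V₂²/2g = 26.9 ft. ΔE = E₁ − E₂ = 69.7 ft.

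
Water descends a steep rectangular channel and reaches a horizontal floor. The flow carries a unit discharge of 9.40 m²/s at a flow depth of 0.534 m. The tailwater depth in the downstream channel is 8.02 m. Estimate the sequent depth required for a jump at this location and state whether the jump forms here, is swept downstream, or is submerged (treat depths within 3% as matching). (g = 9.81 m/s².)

y₂ = 5.55 m; the jump is submerged

V₁ = q/y₁ = 9.40/0.534 = 17.6 m/s. Fr₁ = V₁/√(g·y₁) = 17.6/√(9.81×0.534) = 7.69.
Bélanger equation: y₂/y₁ = ½[√(1 + 8Fr₁²) − 1] = ½[√474.2 − 1] = 10.4.
y₂ = 10.4 × 0.534 = 5.55 m.
Tailwater y_tw = 8.02 m: y_tw > y₂, so the jump is submerged.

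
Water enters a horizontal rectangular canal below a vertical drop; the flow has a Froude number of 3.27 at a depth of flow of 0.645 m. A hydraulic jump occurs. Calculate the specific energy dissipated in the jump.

ΔE = 1.22 m

Fr₁ = 3.27 (given).
Conjugate-depth relation: y₂/y₁ = ½[√(1 + 8Fr₁²) − 1] = ½[√86.54 − 1] = 4.15.
y₂ = 4.15 × 0.645 = 2.68 m.
V₁ = Fr₁·√(g·y₁) = 3.27×√(9.81×0.645) = 8.23 m/s; q = V₁·y₁ = 5.31 m²/s. V₂ = q/y₂ = 5.31/2.68 = 1.98 m/s. E₁ = y₁ + V₁²/2g = 4.09 m; E₂ = y₂ + V₂²/2g = 2.88 m. ΔE = E₁ − E₂ = 1.22 m.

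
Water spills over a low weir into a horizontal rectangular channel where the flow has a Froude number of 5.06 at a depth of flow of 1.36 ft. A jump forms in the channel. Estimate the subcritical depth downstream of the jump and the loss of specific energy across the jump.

Fr₁ = 5.06 (given).
Conjugate-depth relation: y₂/y₁ = ½[√(1 + 8Fr₁²) − 1] = ½[√205.8 − 1] = 6.67.
y₂ = 6.67 × 1.36 = 9.08 ft.
V₁ = Fr₁·√(g·y₁) = 5.06×√(32.2×1.36) = 33.5 ft/s; q = V₁·y₁ = 45.5 ft²/s. V₂ = q/y₂ = 45.5/9.08 = 5.02 ft/s. E₁ = y₁ + V₁²/2g = 18.8 ft; E₂ = y₂ + V₂²/2g = 9.47 ft. ΔE = E₁ − E₂ = 9.30 ft.

y₂ = 9.08 ft; ΔE = 9.30 ft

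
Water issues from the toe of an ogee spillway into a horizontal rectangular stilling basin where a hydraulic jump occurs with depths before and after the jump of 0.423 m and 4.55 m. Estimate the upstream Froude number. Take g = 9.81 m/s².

For a rectangular channel the momentum equation gives q² = ½·g·y₁·y₂·(y₁ + y₂) = ½×9.81×0.423×4.55×4.97 = 46.9.
q = √46.9 = 6.85 m²/s.
V₁ = q/y₁ = 16.2 m/s; Fr₁ = V₁/√(g·y₁) = 7.95.

Fr₁ = 7.95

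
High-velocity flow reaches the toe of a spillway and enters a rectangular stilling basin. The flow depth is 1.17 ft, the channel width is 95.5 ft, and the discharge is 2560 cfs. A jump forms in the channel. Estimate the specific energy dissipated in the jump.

q = Q/b = 2560/95.5 = 26.8 ft²/s; V₁ = q/y₁ = 22.9 ft/s. Fr₁ = V₁/√(g·y₁) = 3.73.
Bélanger equation: y₂/y₁ = ½[√(1 + 8Fr₁²) − 1] = ½[√112.5 − 1] = 4.80.
y₂ = 4.80 × 1.17 = 5.62 ft.
V₂ = q/y₂ = 26.8/5.62 = 4.77 ft/s. E₁ = y₁ + V₁²/2g = 9.32 ft; E₂ = y₂ + V₂²/2g = 5.97 ft. ΔE = E₁ − E₂ = 3.35 ft.

ΔE = 3.35 ft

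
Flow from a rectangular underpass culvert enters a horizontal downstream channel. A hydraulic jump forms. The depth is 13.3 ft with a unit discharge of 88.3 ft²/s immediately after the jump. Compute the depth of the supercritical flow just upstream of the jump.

y₁ = 2.33 ft

V₂ = q/y₂ = 88.3/13.3 = 6.64 ft/s; Fr₂ = V₂/√(g·y₂) = 0.321.
The Bélanger relation is symmetric: y₁/y₂ = ½[√(1 + 8Fr₂²) − 1] = ½[√1.823 − 1] = 0.175.
y₁ = 0.175 × 13.3 = 2.33 ft.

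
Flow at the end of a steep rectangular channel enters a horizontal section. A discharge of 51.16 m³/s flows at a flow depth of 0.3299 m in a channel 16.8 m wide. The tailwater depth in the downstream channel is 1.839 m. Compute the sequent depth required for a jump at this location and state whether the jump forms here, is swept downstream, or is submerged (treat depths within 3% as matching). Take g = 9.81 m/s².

y₂ = 2.235 m; the jump is swept downstream

q = Q/b = 51.16/16.8 = 3.045 m²/s; V₁ = q/y₁ = 9.231 m/s. Fr₁ = V₁/√(g·y₁) = 5.131.
Conjugate-depth relation: y₂/y₁ = ½[√(1 + 8Fr₁²) − 1] = ½[√211.63 − 1] = 6.774.
y₂ = 6.774 × 0.3299 = 2.235 m.
Tailwater y_tw = 1.839 m: y_tw < y₂, so the jump is swept downstream.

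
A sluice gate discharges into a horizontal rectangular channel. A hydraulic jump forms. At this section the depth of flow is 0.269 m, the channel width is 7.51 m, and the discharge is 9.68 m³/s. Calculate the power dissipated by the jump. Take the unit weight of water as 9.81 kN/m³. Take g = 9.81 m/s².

q = Q/b = 9.68/7.51 = 1.29 m²/s; V₁ = q/y₁ = 4.79 m/s. Fr₁ = V₁/√(g·y₁) = 2.95.
Sequent-depth ratio: y₂/y₁ = ½[√(1 + 8Fr₁²) − 1] = ½[√70.60 − 1] = 3.70.
y₂ = 3.70 × 0.269 = 0.996 m.
Head loss: ΔE = (y₂ − y₁)³/(4y₁y₂) = (0.996 − 0.269)³/(4×0.269×0.996) = 0.384/1.07 = 0.358 m.
P = γ·Q·ΔE = 9.81 × 9.68 × 0.358 = 34.0 kW.

P = 34.0 kW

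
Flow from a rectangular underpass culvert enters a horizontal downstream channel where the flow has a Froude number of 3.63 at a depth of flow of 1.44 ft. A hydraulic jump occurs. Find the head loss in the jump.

Fr₁ = 3.63 (given).
From the momentum equation for a rectangular channel, y₂/y₁ = ½[√(1 + 8Fr₁²) − 1] = ½[√106.4 − 1] = 4.66.
y₂ = 4.66 × 1.44 = 6.71 ft.
V₁ = Fr₁·√(g·y₁) = 3.63×√(32.2×1.44) = 24.7 ft/s; q = V₁·y₁ = 35.6 ft²/s. V₂ = q/y₂ = 35.6/6.71 = 5.31 ft/s. E₁ = y₁ + V₁²/2g = 10.9 ft; E₂ = y₂ + V₂²/2g = 7.14 ft. ΔE = E₁ − E₂ = 3.78 ft.

ΔE = 3.78 ft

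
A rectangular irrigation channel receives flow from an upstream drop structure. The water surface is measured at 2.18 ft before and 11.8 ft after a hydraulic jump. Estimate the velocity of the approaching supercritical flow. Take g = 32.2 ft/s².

V₁ = 34.9 ft/s

For a rectangular channel the momentum equation gives q² = ½·g·y₁·y₂·(y₁ + y₂) = ½×32.2×2.18×11.8×14.0 = 5790.
q = √5790 = 76.1 ft²/s.
V₁ = q/y₁ = 76.1/2.18 = 34.9 ft/s.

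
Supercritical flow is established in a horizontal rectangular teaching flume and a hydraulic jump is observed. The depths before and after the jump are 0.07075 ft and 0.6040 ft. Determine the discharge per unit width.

For a rectangular channel the momentum equation gives q² = ½·g·y₁·y₂·(y₁ + y₂) = ½×32.2×0.07075×0.6040×0.6747 = 0.4642.
q = √0.4642 = 0.6813 ft²/s.

q = 0.6813 ft²/s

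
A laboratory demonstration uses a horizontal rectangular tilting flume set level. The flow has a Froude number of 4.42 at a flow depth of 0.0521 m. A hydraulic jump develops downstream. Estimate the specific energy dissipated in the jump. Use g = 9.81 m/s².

Fr₁ = 4.42 (given).
Sequent-depth ratio: y₂/y₁ = ½[√(1 + 8Fr₁²) − 1] = ½[√157.3 − 1] = 5.77.
y₂ = 5.77 × 0.0521 = 0.301 m.
V₁ = Fr₁·√(g·y₁) = 4.42×√(9.81×0.0521) = 3.16 m/s; q = V₁·y₁ = 0.165 m²/s. V₂ = q/y₂ = 0.165/0.301 = 0.548 m/s. E₁ = y₁ + V₁²/2g = 0.561 m; E₂ = y₂ + V₂²/2g = 0.316 m. ΔE = E₁ − E₂ = 0.245 m.

ΔE = 0.245 m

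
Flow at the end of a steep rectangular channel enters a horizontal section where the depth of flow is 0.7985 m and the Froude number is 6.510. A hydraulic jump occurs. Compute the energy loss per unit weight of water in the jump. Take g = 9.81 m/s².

Fr₁ = 6.510 (given).
Bélanger equation: y₂/y₁ = ½[√(1 + 8Fr₁²) − 1] = ½[√340.04 − 1] = 8.720.
y₂ = 8.720 × 0.7985 = 6.963 m.
Head loss: ΔE = (y₂ − y₁)³/(4y₁y₂) = (6.963 − 0.7985)³/(4×0.7985×6.963) = 234.3/22.24 = 10.53 m.

ΔE = 10.53 m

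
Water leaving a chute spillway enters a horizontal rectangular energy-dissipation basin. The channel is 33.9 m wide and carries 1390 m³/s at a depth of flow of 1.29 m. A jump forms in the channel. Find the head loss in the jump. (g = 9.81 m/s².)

ΔE = 36.8 m

q = Q/b = 1390/33.9 = 41.0 m²/s; V₁ = q/y₁ = 31.8 m/s. Fr₁ = V₁/√(g·y₁) = 8.94.
Sequent-depth ratio: y₂/y₁ = ½[√(1 + 8Fr₁²) − 1] = ½[√639.7 − 1] = 12.1.
y₂ = 12.1 × 1.29 = 15.7 m.
V₂ = q/y₂ = 41.0/15.7 = 2.62 m/s. E₁ = y₁ + V₁²/2g = 52.8 m; E₂ = y₂ + V₂²/2g = 16.0 m. ΔE = E₁ − E₂ = 36.8 m.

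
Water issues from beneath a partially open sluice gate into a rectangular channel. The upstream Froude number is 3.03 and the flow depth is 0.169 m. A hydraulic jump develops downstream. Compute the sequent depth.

Fr₁ = 3.03 (given).
Sequent-depth ratio: y₂/y₁ = ½[√(1 + 8Fr₁²) − 1] = ½[√74.45 − 1] = 3.81.
y₂ = 3.81 × 0.169 = 0.645 m.

y₂ = 0.645 m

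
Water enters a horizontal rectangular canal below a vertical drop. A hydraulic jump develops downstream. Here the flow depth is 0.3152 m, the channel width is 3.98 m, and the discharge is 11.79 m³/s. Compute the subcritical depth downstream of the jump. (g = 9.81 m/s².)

y₂ = 2.230 m

q = Q/b = 11.79/3.98 = 2.962 m²/s; V₁ = q/y₁ = 9.398 m/s. Fr₁ = V₁/√(g·y₁) = 5.345.
Sequent-depth ratio: y₂/y₁ = ½[√(1 + 8Fr₁²) − 1] = ½[√229.52 − 1] = 7.075.
y₂ = 7.075 × 0.3152 = 2.230 m.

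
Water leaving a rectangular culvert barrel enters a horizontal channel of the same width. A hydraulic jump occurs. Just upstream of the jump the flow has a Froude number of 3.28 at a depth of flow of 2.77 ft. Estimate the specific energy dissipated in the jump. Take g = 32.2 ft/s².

ΔE = 5.27 ft

Fr₁ = 3.28 (given).
From the momentum equation for a rectangular channel, y₂/y₁ = ½[√(1 + 8Fr₁²) − 1] = ½[√87.07 − 1] = 4.17.
y₂ = 4.17 × 2.77 = 11.5 ft.
Head loss: ΔE = (y₂ − y₁)³/(4y₁y₂) = (11.5 − 2.77)³/(4×2.77×11.5) = 674/128 = 5.27 ft.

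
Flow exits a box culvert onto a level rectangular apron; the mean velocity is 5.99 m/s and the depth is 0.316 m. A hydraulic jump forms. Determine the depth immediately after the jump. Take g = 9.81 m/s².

Fr₁ = V₁/√(g·y₁) = 5.99/√(9.81×0.316) = 3.40.
Sequent-depth ratio: y₂/y₁ = ½[√(1 + 8Fr₁²) − 1] = ½[√93.60 − 1] = 4.34.
y₂ = 4.34 × 0.316 = 1.37 m.

y₂ = 1.37 m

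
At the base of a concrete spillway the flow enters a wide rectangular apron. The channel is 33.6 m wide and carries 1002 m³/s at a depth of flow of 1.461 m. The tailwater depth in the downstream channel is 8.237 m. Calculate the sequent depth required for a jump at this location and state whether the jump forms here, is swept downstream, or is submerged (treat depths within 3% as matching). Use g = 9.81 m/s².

q = Q/b = 1002/33.6 = 29.82 m²/s; V₁ = q/y₁ = 20.41 m/s. Fr₁ = V₁/√(g·y₁) = 5.392.
From the momentum equation for a rectangular channel, y₂/y₁ = ½[√(1 + 8Fr₁²) − 1] = ½[√233.56 − 1] = 7.141.
y₂ = 7.141 × 1.461 = 10.43 m.
Tailwater y_tw = 8.237 m: y_tw < y₂, so the jump is swept downstream.

y₂ = 10.43 m; the jump is swept downstream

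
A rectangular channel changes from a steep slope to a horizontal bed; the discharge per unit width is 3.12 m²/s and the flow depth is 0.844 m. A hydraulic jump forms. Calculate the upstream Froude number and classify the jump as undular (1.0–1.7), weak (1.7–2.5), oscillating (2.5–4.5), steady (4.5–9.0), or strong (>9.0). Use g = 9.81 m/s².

Fr₁ = 1.28; undular jump

V₁ = q/y₁ = 3.12/0.844 = 3.70 m/s. Fr₁ = V₁/√(g·y₁) = 3.70/√(9.81×0.844) = 1.28.
Fr₁ = 1.28 lies in the undular range.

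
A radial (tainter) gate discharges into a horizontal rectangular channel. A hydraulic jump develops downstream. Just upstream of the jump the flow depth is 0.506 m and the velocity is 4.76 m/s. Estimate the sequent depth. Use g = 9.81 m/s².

Fr₁ = V₁/√(g·y₁) = 4.76/√(9.81×0.506) = 2.14.
By Bélanger, y₂/y₁ = ½[√(1 + 8Fr₁²) − 1] = ½[√37.52 − 1] = 2.56.
y₂ = 2.56 × 0.506 = 1.30 m.

y₂ = 1.30 m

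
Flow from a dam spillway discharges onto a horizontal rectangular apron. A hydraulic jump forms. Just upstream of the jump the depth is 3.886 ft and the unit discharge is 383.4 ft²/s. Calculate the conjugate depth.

V₁ = q/y₁ = 383.4/3.886 = 98.66 ft/s. Fr₁ = V₁/√(g·y₁) = 98.66/√(32.2×3.886) = 8.820.
From the momentum equation for a rectangular channel, y₂/y₁ = ½[√(1 + 8Fr₁²) − 1] = ½[√623.34 − 1] = 11.98.
y₂ = 11.98 × 3.886 = 46.57 ft.

y₂ = 46.57 ft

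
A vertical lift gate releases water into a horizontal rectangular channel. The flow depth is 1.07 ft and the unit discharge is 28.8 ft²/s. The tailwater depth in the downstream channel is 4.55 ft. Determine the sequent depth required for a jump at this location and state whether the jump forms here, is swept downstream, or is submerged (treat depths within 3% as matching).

y₂ = 6.42 ft; the jump is swept downstream

V₁ = q/y₁ = 28.8/1.07 = 26.9 ft/s. Fr₁ = V₁/√(g·y₁) = 26.9/√(32.2×1.07) = 4.59.
Bélanger equation: y₂/y₁ = ½[√(1 + 8Fr₁²) − 1] = ½[√169.2 − 1] = 6.00.
y₂ = 6.00 × 1.07 = 6.42 ft.
Tailwater y_tw = 4.55 ft: y_tw < y₂, so the jump is swept downstream.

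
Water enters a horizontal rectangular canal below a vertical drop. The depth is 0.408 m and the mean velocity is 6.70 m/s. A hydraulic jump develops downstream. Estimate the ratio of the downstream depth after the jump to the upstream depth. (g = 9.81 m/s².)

Fr₁ = V₁/√(g·y₁) = 6.70/√(9.81×0.408) = 3.35.
By Bélanger, y₂/y₁ = ½[√(1 + 8Fr₁²) − 1] = ½[√90.72 − 1] = 4.26.

y₂/y₁ = 4.26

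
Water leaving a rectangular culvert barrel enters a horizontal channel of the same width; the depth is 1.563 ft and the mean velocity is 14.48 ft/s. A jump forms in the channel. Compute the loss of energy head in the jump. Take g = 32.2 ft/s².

Fr₁ = V₁/√(g·y₁) = 14.48/√(32.2×1.563) = 2.041.
From the momentum equation for a rectangular channel, y₂/y₁ = ½[√(1 + 8Fr₁²) − 1] = ½[√34.328 − 1] = 2.430.
y₂ = 2.430 × 1.563 = 3.797 ft.
q = V₁·y₁ = 14.48 × 1.563 = 22.63 ft²/s. V₂ = q/y₂ = 22.63/3.797 = 5.960 ft/s. E₁ = y₁ + V₁²/2g = 4.819 ft; E₂ = y₂ + V₂²/2g = 4.349 ft. ΔE = E₁ − E₂ = 0.4698 ft.

ΔE = 0.4698 ft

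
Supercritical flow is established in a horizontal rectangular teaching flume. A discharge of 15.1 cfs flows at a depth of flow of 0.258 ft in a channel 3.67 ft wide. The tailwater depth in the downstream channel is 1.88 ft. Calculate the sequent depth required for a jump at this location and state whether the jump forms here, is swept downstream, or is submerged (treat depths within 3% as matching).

y₂ = 1.89 ft; the jump forms here

q = Q/b = 15.1/3.67 = 4.11 ft²/s; V₁ = q/y₁ = 15.9 ft/s. Fr₁ = V₁/√(g·y₁) = 5.53.
Sequent-depth ratio: y₂/y₁ = ½[√(1 + 8Fr₁²) − 1] = ½[√245.9 − 1] = 7.34.
y₂ = 7.34 × 0.258 = 1.89 ft.
Tailwater y_tw = 1.88 ft: y_tw ≈ y₂, so the jump forms here.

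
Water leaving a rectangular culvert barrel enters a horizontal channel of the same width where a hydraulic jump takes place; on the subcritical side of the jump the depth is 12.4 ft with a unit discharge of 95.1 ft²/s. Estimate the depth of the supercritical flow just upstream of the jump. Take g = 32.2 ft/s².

y₁ = 2.95 ft

V₂ = q/y₂ = 95.1/12.4 = 7.67 ft/s; Fr₂ = V₂/√(g·y₂) = 0.384.
The Bélanger relation is symmetric: y₁/y₂ = ½[√(1 + 8Fr₂²) − 1] = ½[√2.179 − 1] = 0.238.
y₁ = 0.238 × 12.4 = 2.95 ft.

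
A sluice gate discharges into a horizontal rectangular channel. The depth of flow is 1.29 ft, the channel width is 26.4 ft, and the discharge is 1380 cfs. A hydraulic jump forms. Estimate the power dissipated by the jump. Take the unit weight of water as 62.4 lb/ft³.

P = 2440 hp

q = Q/b = 1380/26.4 = 52.3 ft²/s; V₁ = q/y₁ = 40.5 ft/s. Fr₁ = V₁/√(g·y₁) = 6.29.
Bélanger equation: y₂/y₁ = ½[√(1 + 8Fr₁²) − 1] = ½[√317.2 − 1] = 8.41.
y₂ = 8.41 × 1.29 = 10.8 ft.
V₂ = q/y₂ = 52.3/10.8 = 4.82 ft/s. E₁ = y₁ + V₁²/2g = 26.8 ft; E₂ = y₂ + V₂²/2g = 11.2 ft. ΔE = E₁ − E₂ = 15.6 ft.
P = γ·Q·ΔE/550 = 62.4 × 1380 × 15.6 / 550 = 2440 hp.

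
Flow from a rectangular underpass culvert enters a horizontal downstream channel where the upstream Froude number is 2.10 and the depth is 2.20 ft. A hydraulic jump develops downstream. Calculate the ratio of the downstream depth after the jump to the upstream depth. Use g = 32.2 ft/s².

y₂/y₁ = 2.51

Fr₁ = 2.10 (given).
Sequent-depth ratio: y₂/y₁ = ½[√(1 + 8Fr₁²) − 1] = ½[√36.28 − 1] = 2.51.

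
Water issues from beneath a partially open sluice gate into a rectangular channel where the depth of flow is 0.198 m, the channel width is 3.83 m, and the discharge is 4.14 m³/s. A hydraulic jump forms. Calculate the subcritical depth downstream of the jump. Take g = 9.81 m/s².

y₂ = 1.00 m

q = Q/b = 4.14/3.83 = 1.08 m²/s; V₁ = q/y₁ = 5.46 m/s. Fr₁ = V₁/√(g·y₁) = 3.92.
Sequent-depth ratio: y₂/y₁ = ½[√(1 + 8Fr₁²) − 1] = ½[√123.8 − 1] = 5.06.
y₂ = 5.06 × 0.198 = 1.00 m.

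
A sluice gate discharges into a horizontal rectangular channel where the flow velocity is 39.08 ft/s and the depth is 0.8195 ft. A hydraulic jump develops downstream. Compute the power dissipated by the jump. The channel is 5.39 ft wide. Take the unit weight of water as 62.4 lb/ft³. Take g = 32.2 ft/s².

Fr₁ = V₁/√(g·y₁) = 39.08/√(32.2×0.8195) = 7.608.
From the momentum equation for a rectangular channel, y₂/y₁ = ½[√(1 + 8Fr₁²) − 1] = ½[√464.01 − 1] = 10.27.
y₂ = 10.27 × 0.8195 = 8.417 ft.
Head loss: ΔE = (y₂ − y₁)³/(4y₁y₂) = (8.417 − 0.8195)³/(4×0.8195×8.417) = 438.5/27.59 = 15.89 ft.
q = V₁·y₁ = 39.08 × 0.8195 = 32.03 ft²/s. Q = q·b = 32.03 × 5.39 = 172.6 cfs. P = γ·Q·ΔE/550 = 62.4 × 172.6 × 15.89 / 550 = 311.3 hp.

P = 311.3 hp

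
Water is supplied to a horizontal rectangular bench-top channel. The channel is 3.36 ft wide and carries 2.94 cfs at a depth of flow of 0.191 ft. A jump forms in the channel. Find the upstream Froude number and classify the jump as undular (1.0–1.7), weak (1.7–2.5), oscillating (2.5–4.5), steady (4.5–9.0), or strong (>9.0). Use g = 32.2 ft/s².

q = Q/b = 2.94/3.36 = 0.875 ft²/s; V₁ = q/y₁ = 4.58 ft/s. Fr₁ = V₁/√(g·y₁) = 1.85.
Fr₁ = 1.85 lies in the weak range.

Fr₁ = 1.85; weak jump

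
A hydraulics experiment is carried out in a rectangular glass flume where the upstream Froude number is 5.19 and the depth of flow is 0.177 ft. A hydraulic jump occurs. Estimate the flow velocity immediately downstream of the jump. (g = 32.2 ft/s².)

V₂ = 1.81 ft/s

Fr₁ = 5.19 (given).
Sequent-depth ratio: y₂/y₁ = ½[√(1 + 8Fr₁²) − 1] = ½[√216.5 − 1] = 6.86.
y₂ = 6.86 × 0.177 = 1.21 ft.
V₁ = Fr₁·√(g·y₁) = 5.19×√(32.2×0.177) = 12.4 ft/s; q = V₁·y₁ = 2.19 ft²/s.
V₂ = q/y₂ = 2.19/1.21 = 1.81 ft/s.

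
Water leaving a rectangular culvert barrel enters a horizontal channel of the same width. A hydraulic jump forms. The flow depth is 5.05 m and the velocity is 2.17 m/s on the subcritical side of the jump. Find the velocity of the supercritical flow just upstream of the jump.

V₁ = 13.3 m/s

Fr₂ = V₂/√(g·y₂) = 2.17/√(9.81×5.05) = 0.308.
The Bélanger relation is symmetric: y₁/y₂ = ½[√(1 + 8Fr₂²) − 1] = ½[√1.760 − 1] = 0.163.
y₁ = 0.163 × 5.05 = 0.825 m.
V₁ = q/y₁ = 11.0/0.825 = 13.3 m/s.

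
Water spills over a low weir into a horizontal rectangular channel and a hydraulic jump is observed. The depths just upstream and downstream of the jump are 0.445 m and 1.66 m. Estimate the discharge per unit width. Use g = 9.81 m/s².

For a rectangular channel the momentum equation gives q² = ½·g·y₁·y₂·(y₁ + y₂) = ½×9.81×0.445×1.66×2.10 = 7.63.
q = √7.63 = 2.76 m²/s.

q = 2.76 m²/s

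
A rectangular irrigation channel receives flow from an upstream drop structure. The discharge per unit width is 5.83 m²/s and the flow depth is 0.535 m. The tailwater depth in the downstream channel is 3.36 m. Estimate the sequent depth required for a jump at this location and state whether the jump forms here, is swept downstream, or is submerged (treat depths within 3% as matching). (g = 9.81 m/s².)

y₂ = 3.34 m; the jump forms here

V₁ = q/y₁ = 5.83/0.535 = 10.9 m/s. Fr₁ = V₁/√(g·y₁) = 10.9/√(9.81×0.535) = 4.76.
Sequent-depth ratio: y₂/y₁ = ½[√(1 + 8Fr₁²) − 1] = ½[√182.0 − 1] = 6.25.
y₂ = 6.25 × 0.535 = 3.34 m.
Tailwater y_tw = 3.36 m: y_tw ≈ y₂, so the jump forms here.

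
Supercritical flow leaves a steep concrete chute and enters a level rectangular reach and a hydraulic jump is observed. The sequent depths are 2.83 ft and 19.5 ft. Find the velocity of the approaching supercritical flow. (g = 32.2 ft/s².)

V₁ = 49.8 ft/s

For a rectangular channel the momentum equation gives q² = ½·g·y₁·y₂·(y₁ + y₂) = ½×32.2×2.83×19.5×22.3 = 19840.
q = √19840 = 141 ft²/s.
V₁ = q/y₁ = 141/2.83 = 49.8 ft/s.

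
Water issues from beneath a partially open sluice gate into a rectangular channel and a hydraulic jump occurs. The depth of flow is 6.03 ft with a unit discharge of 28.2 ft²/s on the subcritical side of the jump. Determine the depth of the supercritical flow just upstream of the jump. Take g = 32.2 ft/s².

V₂ = q/y₂ = 28.2/6.03 = 4.68 ft/s; Fr₂ = V₂/√(g·y₂) = 0.336.
Applying the sequent-depth relation in reverse, y₁/y₂ = ½[√(1 + 8Fr₂²) − 1] = ½[√1.901 − 1] = 0.189.
y₁ = 0.189 × 6.03 = 1.14 ft.

y₁ = 1.14 ft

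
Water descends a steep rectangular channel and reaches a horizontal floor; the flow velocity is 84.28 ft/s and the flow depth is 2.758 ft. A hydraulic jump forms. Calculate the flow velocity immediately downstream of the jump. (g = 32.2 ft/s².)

V₂ = 6.932 ft/s

Fr₁ = V₁/√(g·y₁) = 84.28/√(32.2×2.758) = 8.943.
By Bélanger, y₂/y₁ = ½[√(1 + 8Fr₁²) − 1] = ½[√640.87 − 1] = 12.16.
y₂ = 12.16 × 2.758 = 33.53 ft.
q = V₁·y₁ = 84.28 × 2.758 = 232.4 ft²/s.
V₂ = q/y₂ = 232.4/33.53 = 6.932 ft/s.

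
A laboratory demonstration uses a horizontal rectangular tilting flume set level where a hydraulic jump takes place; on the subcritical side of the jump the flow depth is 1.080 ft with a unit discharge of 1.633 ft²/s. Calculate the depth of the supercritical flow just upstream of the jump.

y₁ = 0.1271 ft

V₂ = q/y₂ = 1.633/1.080 = 1.512 ft/s; Fr₂ = V₂/√(g·y₂) = 0.2564.
The Bélanger relation is symmetric: y₁/y₂ = ½[√(1 + 8Fr₂²) − 1] = ½[√1.5259 − 1] = 0.1176.
y₁ = 0.1176 × 1.080 = 0.1271 ft.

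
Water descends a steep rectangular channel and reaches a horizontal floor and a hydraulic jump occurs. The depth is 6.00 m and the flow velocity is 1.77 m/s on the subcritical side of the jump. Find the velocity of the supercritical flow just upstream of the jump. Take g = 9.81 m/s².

V₁ = 18.2 m/s

Fr₂ = V₂/√(g·y₂) = 1.77/√(9.81×6.00) = 0.231.
Applying the sequent-depth relation in reverse, y₁/y₂ = ½[√(1 + 8Fr₂²) − 1] = ½[√1.426 − 1] = 0.0970.
y₁ = 0.0970 × 6.00 = 0.582 m.
V₁ = q/y₁ = 10.6/0.582 = 18.2 m/s.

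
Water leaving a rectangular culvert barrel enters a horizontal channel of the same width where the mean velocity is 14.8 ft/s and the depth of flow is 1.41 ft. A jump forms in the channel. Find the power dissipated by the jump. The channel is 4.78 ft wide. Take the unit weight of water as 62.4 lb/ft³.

P = 6.73 hp

Fr₁ = V₁/√(g·y₁) = 14.8/√(32.2×1.41) = 2.20.
Bélanger equation: y₂/y₁ = ½[√(1 + 8Fr₁²) − 1] = ½[√39.60 − 1] = 2.65.
y₂ = 2.65 × 1.41 = 3.73 ft.
Head loss: ΔE = (y₂ − y₁)³/(4y₁y₂) = (3.73 − 1.41)³/(4×1.41×3.73) = 12.5/21.0 = 0.594 ft.
q = V₁·y₁ = 14.8 × 1.41 = 20.9 ft²/s. Q = q·b = 20.9 × 4.78 = 99.7 cfs. P = γ·Q·ΔE/550 = 62.4 × 99.7 × 0.594 / 550 = 6.73 hp.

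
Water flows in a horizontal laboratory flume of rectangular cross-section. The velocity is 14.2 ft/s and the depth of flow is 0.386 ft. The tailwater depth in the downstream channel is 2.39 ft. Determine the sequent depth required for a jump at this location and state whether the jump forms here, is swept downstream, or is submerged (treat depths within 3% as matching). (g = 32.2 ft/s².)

y₂ = 2.01 ft; the jump is submerged

Fr₁ = V₁/√(g·y₁) = 14.2/√(32.2×0.386) = 4.03.
Conjugate-depth relation: y₂/y₁ = ½[√(1 + 8Fr₁²) − 1] = ½[√130.8 − 1] = 5.22.
y₂ = 5.22 × 0.386 = 2.01 ft.
Tailwater y_tw = 2.39 ft: y_tw > y₂, so the jump is submerged.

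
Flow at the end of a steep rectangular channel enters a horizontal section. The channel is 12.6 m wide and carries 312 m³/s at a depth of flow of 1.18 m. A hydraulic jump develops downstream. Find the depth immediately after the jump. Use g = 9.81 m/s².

q = Q/b = 312/12.6 = 24.8 m²/s; V₁ = q/y₁ = 21.0 m/s. Fr₁ = V₁/√(g·y₁) = 6.17.
Conjugate-depth relation: y₂/y₁ = ½[√(1 + 8Fr₁²) − 1] = ½[√305.3 − 1] = 8.24.
y₂ = 8.24 × 1.18 = 9.72 m.

y₂ = 9.72 m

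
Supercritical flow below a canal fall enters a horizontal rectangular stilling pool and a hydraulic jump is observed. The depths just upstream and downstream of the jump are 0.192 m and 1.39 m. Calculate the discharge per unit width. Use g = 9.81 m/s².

For a rectangular channel the momentum equation gives q² = ½·g·y₁·y₂·(y₁ + y₂) = ½×9.81×0.192×1.39×1.58 = 2.07.
q = √2.07 = 1.44 m²/s.

q = 1.44 m²/s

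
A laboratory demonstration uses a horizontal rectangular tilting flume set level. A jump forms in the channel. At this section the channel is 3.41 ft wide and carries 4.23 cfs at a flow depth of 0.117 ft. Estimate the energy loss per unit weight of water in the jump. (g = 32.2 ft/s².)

q = Q/b = 4.23/3.41 = 1.24 ft²/s; V₁ = q/y₁ = 10.6 ft/s. Fr₁ = V₁/√(g·y₁) = 5.46.
By Bélanger, y₂/y₁ = ½[√(1 + 8Fr₁²) − 1] = ½[√239.7 − 1] = 7.24.
y₂ = 7.24 × 0.117 = 0.847 ft.
Head loss: ΔE = (y₂ − y₁)³/(4y₁y₂) = (0.847 − 0.117)³/(4×0.117×0.847) = 0.389/0.396 = 0.982 ft.

ΔE = 0.982 ft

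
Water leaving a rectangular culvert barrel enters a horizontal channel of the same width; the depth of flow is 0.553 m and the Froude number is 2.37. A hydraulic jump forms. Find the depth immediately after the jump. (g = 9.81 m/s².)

Fr₁ = 2.37 (given).
Conjugate-depth relation: y₂/y₁ = ½[√(1 + 8Fr₁²) − 1] = ½[√45.94 − 1] = 2.89.
y₂ = 2.89 × 0.553 = 1.60 m.

y₂ = 1.60 m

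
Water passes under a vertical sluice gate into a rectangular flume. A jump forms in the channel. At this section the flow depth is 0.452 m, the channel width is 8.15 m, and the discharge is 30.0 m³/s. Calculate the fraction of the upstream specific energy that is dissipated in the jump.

q = Q/b = 30.0/8.15 = 3.68 m²/s; V₁ = q/y₁ = 8.14 m/s. Fr₁ = V₁/√(g·y₁) = 3.87.
Conjugate-depth relation: y₂/y₁ = ½[√(1 + 8Fr₁²) − 1] = ½[√120.7 − 1] = 4.99.
y₂ = 4.99 × 0.452 = 2.26 m.
E₁ = y₁ + V₁²/2g = 3.83 m. ΔE = (y₂ − y₁)³/(4y₁y₂) = 1.44 m. ΔE/E₁ = 1.44/3.83 = 0.376.

ΔE/E₁ = 0.376 (37.6%)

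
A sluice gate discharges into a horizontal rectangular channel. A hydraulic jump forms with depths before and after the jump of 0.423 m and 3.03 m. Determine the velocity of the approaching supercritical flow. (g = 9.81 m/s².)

V₁ = 11.0 m/s

For a rectangular channel the momentum equation gives q² = ½·g·y₁·y₂·(y₁ + y₂) = ½×9.81×0.423×3.03×3.45 = 21.7.
q = √21.7 = 4.66 m²/s.
V₁ = q/y₁ = 4.66/0.423 = 11.0 m/s.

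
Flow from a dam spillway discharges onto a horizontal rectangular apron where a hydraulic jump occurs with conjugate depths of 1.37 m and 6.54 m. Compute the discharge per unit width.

q = 18.6 m²/s

For a rectangular channel the momentum equation gives q² = ½·g·y₁·y₂·(y₁ + y₂) = ½×9.81×1.37×6.54×7.91 = 348.
q = √348 = 18.6 m²/s.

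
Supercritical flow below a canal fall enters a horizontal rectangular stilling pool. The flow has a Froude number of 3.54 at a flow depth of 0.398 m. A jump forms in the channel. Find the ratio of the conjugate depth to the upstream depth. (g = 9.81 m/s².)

Fr₁ = 3.54 (given).
Conjugate-depth relation: y₂/y₁ = ½[√(1 + 8Fr₁²) − 1] = ½[√101.3 − 1] = 4.53.

y₂/y₁ = 4.53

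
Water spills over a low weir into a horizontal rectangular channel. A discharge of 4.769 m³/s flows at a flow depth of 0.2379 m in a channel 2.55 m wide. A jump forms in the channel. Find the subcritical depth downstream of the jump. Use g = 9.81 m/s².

y₂ = 1.616 m

q = Q/b = 4.769/2.55 = 1.870 m²/s; V₁ = q/y₁ = 7.861 m/s. Fr₁ = V₁/√(g·y₁) = 5.146.
Bélanger equation: y₂/y₁ = ½[√(1 + 8Fr₁²) − 1] = ½[√212.84 − 1] = 6.795.
y₂ = 6.795 × 0.2379 = 1.616 m.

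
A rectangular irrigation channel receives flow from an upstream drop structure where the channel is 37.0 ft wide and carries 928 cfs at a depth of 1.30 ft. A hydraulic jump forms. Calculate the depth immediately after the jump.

q = Q/b = 928/37.0 = 25.1 ft²/s; V₁ = q/y₁ = 19.3 ft/s. Fr₁ = V₁/√(g·y₁) = 2.98.
By Bélanger, y₂/y₁ = ½[√(1 + 8Fr₁²) − 1] = ½[√72.14 − 1] = 3.75.
y₂ = 3.75 × 1.30 = 4.87 ft.

y₂ = 4.87 ft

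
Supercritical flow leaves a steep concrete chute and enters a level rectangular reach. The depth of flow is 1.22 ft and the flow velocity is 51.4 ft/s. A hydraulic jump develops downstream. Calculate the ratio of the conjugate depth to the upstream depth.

Fr₁ = V₁/√(g·y₁) = 51.4/√(32.2×1.22) = 8.20.
Bélanger equation: y₂/y₁ = ½[√(1 + 8Fr₁²) − 1] = ½[√539.0 − 1] = 11.1.

y₂/y₁ = 11.1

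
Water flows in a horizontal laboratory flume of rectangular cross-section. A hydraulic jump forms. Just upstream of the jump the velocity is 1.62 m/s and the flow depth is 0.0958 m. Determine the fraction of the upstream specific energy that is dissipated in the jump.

Fr₁ = V₁/√(g·y₁) = 1.62/√(9.81×0.0958) = 1.67.
From the momentum equation for a rectangular channel, y₂/y₁ = ½[√(1 + 8Fr₁²) − 1] = ½[√23.34 − 1] = 1.92.
y₂ = 1.92 × 0.0958 = 0.184 m.
E₁ = y₁ + V₁²/2g = 0.230 m. ΔE = (y₂ − y₁)³/(4y₁y₂) = 0.00960 m. ΔE/E₁ = 0.00960/0.230 = 0.0418.

ΔE/E₁ = 0.0418 (4.18%)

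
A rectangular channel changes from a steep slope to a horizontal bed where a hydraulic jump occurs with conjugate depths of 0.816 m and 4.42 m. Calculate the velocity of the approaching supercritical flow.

For a rectangular channel the momentum equation gives q² = ½·g·y₁·y₂·(y₁ + y₂) = ½×9.81×0.816×4.42×5.24 = 92.6.
q = √92.6 = 9.62 m²/s.
V₁ = q/y₁ = 9.62/0.816 = 11.8 m/s.

V₁ = 11.8 m/s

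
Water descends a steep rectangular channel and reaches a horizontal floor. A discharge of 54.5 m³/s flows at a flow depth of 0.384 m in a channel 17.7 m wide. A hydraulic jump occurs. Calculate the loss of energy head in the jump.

q = Q/b = 54.5/17.7 = 3.08 m²/s; V₁ = q/y₁ = 8.02 m/s. Fr₁ = V₁/√(g·y₁) = 4.13.
Conjugate-depth relation: y₂/y₁ = ½[√(1 + 8Fr₁²) − 1] = ½[√137.5 − 1] = 5.36.
y₂ = 5.36 × 0.384 = 2.06 m.
V₂ = q/y₂ = 3.08/2.06 = 1.49 m/s. E₁ = y₁ + V₁²/2g = 3.66 m; E₂ = y₂ + V₂²/2g = 2.17 m. ΔE = E₁ − E₂ = 1.49 m.

ΔE = 1.49 m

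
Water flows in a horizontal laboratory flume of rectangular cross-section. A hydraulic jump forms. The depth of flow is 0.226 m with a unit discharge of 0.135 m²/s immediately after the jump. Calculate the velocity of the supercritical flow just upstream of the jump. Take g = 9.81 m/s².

V₂ = q/y₂ = 0.135/0.226 = 0.597 m/s; Fr₂ = V₂/√(g·y₂) = 0.401.
Applying the sequent-depth relation in reverse, y₁/y₂ = ½[√(1 + 8Fr₂²) − 1] = ½[√2.288 − 1] = 0.256.
y₁ = 0.256 × 0.226 = 0.0579 m.
V₁ = q/y₁ = 0.135/0.0579 = 2.33 m/s.

V₁ = 2.33 m/s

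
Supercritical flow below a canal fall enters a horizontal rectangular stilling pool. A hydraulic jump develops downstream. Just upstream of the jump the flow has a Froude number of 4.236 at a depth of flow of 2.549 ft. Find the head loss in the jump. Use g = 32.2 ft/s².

Fr₁ = 4.236 (given).
Bélanger equation: y₂/y₁ = ½[√(1 + 8Fr₁²) − 1] = ½[√144.55 − 1] = 5.511.
y₂ = 5.511 × 2.549 = 14.05 ft.
Head loss: ΔE = (y₂ − y₁)³/(4y₁y₂) = (14.05 − 2.549)³/(4×2.549×14.05) = 1521/143.2 = 10.62 ft.

ΔE = 10.62 ft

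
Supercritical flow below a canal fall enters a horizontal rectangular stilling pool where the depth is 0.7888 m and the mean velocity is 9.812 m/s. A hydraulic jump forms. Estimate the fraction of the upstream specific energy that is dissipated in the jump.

ΔE/E₁ = 0.333 (33.3%)

Fr₁ = V₁/√(g·y₁) = 9.812/√(9.81×0.7888) = 3.527.
Bélanger equation: y₂/y₁ = ½[√(1 + 8Fr₁²) − 1] = ½[√100.53 − 1] = 4.513.
y₂ = 4.513 × 0.7888 = 3.560 m.
E₁ = y₁ + V₁²/2g = 5.696 m. ΔE = (y₂ − y₁)³/(4y₁y₂) = 1.895 m. ΔE/E₁ = 1.895/5.696 = 0.333.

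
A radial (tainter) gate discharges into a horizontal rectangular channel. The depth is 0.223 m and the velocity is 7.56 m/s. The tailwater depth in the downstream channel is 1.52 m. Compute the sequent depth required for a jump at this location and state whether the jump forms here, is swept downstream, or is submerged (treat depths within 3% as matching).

y₂ = 1.50 m; the jump forms here

Fr₁ = V₁/√(g·y₁) = 7.56/√(9.81×0.223) = 5.11.
Bélanger equation: y₂/y₁ = ½[√(1 + 8Fr₁²) − 1] = ½[√210.0 − 1] = 6.75.
y₂ = 6.75 × 0.223 = 1.50 m.
Tailwater y_tw = 1.52 m: y_tw ≈ y₂, so the jump forms here.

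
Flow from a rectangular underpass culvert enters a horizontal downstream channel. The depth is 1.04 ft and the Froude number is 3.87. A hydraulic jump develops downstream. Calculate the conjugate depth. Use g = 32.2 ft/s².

Fr₁ = 3.87 (given).
Bélanger equation: y₂/y₁ = ½[√(1 + 8Fr₁²) − 1] = ½[√120.8 − 1] = 5.00.
y₂ = 5.00 × 1.04 = 5.20 ft.

y₂ = 5.20 ft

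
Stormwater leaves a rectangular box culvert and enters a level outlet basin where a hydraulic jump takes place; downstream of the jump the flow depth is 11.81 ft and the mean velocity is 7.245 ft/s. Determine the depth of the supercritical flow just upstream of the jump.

Fr₂ = V₂/√(g·y₂) = 7.245/√(32.2×11.81) = 0.3715.
From the momentum equation (using Fr₂), y₁/y₂ = ½[√(1 + 8Fr₂²) − 1] = ½[√2.1042 − 1] = 0.2253.
y₁ = 0.2253 × 11.81 = 2.661 ft.

y₁ = 2.661 ft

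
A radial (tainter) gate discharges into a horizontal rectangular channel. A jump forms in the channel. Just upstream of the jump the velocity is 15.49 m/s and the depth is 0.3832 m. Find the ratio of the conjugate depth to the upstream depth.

y₂/y₁ = 10.81

Fr₁ = V₁/√(g·y₁) = 15.49/√(9.81×0.3832) = 7.989.
Sequent-depth ratio: y₂/y₁ = ½[√(1 + 8Fr₁²) − 1] = ½[√511.62 − 1] = 10.81.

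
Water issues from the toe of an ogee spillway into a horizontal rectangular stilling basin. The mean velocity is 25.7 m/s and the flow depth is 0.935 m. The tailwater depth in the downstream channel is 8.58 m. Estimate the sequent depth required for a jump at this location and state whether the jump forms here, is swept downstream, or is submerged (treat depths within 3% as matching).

Fr₁ = V₁/√(g·y₁) = 25.7/√(9.81×0.935) = 8.49.
From the momentum equation for a rectangular channel, y₂/y₁ = ½[√(1 + 8Fr₁²) − 1] = ½[√577.1 − 1] = 11.5.
y₂ = 11.5 × 0.935 = 10.8 m.
Tailwater y_tw = 8.58 m: y_tw < y₂, so the jump is swept downstream.

y₂ = 10.8 m; the jump is swept downstream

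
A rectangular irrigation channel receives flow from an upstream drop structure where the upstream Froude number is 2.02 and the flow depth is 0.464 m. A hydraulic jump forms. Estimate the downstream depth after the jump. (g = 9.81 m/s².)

Fr₁ = 2.02 (given).
By Bélanger, y₂/y₁ = ½[√(1 + 8Fr₁²) − 1] = ½[√33.64 − 1] = 2.40.
y₂ = 2.40 × 0.464 = 1.11 m.

y₂ = 1.11 m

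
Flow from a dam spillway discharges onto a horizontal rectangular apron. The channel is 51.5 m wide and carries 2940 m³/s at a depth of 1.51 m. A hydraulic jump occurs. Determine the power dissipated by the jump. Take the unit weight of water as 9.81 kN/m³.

q = Q/b = 2940/51.5 = 57.1 m²/s; V₁ = q/y₁ = 37.8 m/s. Fr₁ = V₁/√(g·y₁) = 9.82.
From the momentum equation for a rectangular channel, y₂/y₁ = ½[√(1 + 8Fr₁²) − 1] = ½[√772.9 − 1] = 13.4.
y₂ = 13.4 × 1.51 = 20.2 m.
V₂ = q/y₂ = 57.1/20.2 = 2.82 m/s. E₁ = y₁ + V₁²/2g = 74.4 m; E₂ = y₂ + V₂²/2g = 20.6 m. ΔE = E₁ − E₂ = 53.7 m.
P = γ·Q·ΔE = 9.81 × 2940 × 53.7 = 1549329 kW.

P = 1549329 kW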